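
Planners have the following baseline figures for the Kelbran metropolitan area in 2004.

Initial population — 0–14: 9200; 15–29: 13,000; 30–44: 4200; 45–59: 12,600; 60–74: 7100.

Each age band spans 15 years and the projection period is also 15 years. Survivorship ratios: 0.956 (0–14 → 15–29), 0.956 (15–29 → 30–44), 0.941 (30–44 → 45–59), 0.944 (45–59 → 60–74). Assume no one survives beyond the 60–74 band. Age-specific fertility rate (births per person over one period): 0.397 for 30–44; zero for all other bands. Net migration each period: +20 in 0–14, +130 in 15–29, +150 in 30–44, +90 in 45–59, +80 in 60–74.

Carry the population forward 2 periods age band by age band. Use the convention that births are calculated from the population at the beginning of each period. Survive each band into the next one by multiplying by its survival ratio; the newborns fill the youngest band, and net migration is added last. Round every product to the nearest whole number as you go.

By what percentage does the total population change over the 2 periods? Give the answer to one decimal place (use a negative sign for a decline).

-32.2

Numbering the bands 1..5 from youngest to oldest:
[period 1]
Births: 4200 × 0.397 = 1667
Band 2: 9200 × 0.956 = 8795
Band 3: 13000 × 0.956 = 12428
Band 4: 4200 × 0.941 = 3952
Band 5: 12600 × 0.944 = 11894
Net migration: Band 1 + 20 → 1687; Band 2 + 130 → 8925; Band 3 + 150 → 12578; Band 4 + 90 → 4042; Band 5 + 80 → 11974
End of period: [1687, 8925, 12578, 4042, 11974]
[period 2]
Births: 12578 × 0.397 = 4993
Band 2: 1687 × 0.956 = 1613
Band 3: 8925 × 0.956 = 8532
Band 4: 12578 × 0.941 = 11836
Band 5: 4042 × 0.944 = 3816
Net migration: Band 1 + 20 → 5013; Band 2 + 130 → 1743; Band 3 + 150 → 8682; Band 4 + 90 → 11926; Band 5 + 80 → 3896
End of period: [5013, 1743, 8682, 11926, 3896]
Total: 46100 → 31260; change = -14840; percentage change = -32.2%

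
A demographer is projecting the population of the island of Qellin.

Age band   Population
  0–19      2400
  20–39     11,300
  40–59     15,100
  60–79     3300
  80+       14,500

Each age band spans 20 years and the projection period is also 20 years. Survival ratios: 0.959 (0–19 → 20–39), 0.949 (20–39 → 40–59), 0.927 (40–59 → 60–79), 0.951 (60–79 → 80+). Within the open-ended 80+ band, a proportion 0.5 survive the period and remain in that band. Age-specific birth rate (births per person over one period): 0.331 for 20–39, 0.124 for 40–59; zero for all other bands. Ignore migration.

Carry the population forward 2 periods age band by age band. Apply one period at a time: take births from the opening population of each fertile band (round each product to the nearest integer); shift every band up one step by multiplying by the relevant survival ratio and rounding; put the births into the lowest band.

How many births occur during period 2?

— Period 1 —
Births: 11300 × 0.331 = 3740  |  15100 × 0.124 = 1872 — total 5612
20–39: 2400 × 0.959 = 2302
40–59: 11300 × 0.949 = 10724
60–79: 15100 × 0.927 = 13998
80+: 3300 × 0.951 + 14500 × 0.5 = 3138 + 7250 = 10388
→ [5612, 2302, 10724, 13998, 10388]
— Period 2 —
Births: 2302 × 0.331 = 762  |  10724 × 0.124 = 1330 — total 2092
20–39: 5612 × 0.959 = 5382
40–59: 2302 × 0.949 = 2185
60–79: 10724 × 0.927 = 9941
80+: 13998 × 0.951 + 10388 × 0.5 = 13312 + 5194 = 18506
→ [2092, 5382, 2185, 9941, 18506]

2092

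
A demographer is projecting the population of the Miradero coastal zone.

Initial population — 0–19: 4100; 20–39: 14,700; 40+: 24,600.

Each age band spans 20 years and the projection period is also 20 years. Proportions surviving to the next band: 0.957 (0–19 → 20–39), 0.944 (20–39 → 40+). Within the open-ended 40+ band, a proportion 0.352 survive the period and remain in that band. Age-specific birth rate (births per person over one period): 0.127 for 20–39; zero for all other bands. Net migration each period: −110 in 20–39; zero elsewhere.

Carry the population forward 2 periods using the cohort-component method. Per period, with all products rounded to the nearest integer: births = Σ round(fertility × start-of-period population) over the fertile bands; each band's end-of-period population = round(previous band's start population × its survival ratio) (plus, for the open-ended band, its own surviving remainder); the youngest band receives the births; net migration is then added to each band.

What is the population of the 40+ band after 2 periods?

(Bands numbered youngest = 1 to oldest = 3.)
[period 1]
Births: 14700 * 0.127 = 1867
Band 2: 4100 * 0.957 = 3924
Band 3: 14700 * 0.944 + 24600 * 0.352 = 13877 + 8659 = 22536
Net migration: Band 2 − 110 → 3814
End of period: [1867, 3814, 22536]
[period 2]
Births: 3814 * 0.127 = 484
Band 2: 1867 * 0.957 = 1787
Band 3: 3814 * 0.944 + 22536 * 0.352 = 3600 + 7933 = 11533
Net migration: Band 2 − 110 → 1677
End of period: [484, 1677, 11533]

11533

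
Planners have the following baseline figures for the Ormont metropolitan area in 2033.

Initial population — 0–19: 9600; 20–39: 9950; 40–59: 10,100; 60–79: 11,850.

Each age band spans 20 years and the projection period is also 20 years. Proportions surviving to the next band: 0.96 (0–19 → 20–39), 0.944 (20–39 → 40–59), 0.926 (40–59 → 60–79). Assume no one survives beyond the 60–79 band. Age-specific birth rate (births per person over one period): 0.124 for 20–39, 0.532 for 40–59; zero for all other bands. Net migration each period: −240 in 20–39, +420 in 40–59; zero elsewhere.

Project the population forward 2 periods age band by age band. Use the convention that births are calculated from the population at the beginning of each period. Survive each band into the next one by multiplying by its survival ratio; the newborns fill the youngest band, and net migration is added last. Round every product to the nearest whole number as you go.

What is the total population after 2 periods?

30417

Period 1.
Births: 9950 × 0.124 = 1234 ; 10100 × 0.532 = 5373 — total 6607
20–39: 9600 × 0.96 = 9216
40–59: 9950 × 0.944 = 9393
60–79: 10100 × 0.926 = 9353
Net migration: 20–39 − 240 → 8976; 40–59 + 420 → 9813
Population now: 0–19=6607, 20–39=8976, 40–59=9813, 60–79=9353
Period 2.
Births: 8976 × 0.124 = 1113 ; 9813 × 0.532 = 5221 — total 6334
20–39: 6607 × 0.96 = 6343
40–59: 8976 × 0.944 = 8473
60–79: 9813 × 0.926 = 9087
Net migration: 20–39 − 240 → 6103; 40–59 + 420 → 8893
Population now: 0–19=6334, 20–39=6103, 40–59=8893, 60–79=9087
Total after period 2: 6334 + 6103 + 8893 + 9087 = 30417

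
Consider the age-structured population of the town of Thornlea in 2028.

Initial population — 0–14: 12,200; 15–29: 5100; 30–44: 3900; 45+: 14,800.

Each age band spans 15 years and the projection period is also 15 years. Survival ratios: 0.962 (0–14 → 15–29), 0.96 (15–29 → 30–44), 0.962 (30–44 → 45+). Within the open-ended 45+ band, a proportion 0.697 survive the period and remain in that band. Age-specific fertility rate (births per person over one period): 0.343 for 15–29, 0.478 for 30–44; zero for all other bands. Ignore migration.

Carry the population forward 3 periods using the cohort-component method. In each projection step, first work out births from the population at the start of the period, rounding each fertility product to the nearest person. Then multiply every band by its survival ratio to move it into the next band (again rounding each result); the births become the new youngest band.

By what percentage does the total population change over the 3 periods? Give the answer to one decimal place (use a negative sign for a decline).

2.8

[period 1]
Births: 5100 * 0.343 = 1749 ; 3900 * 0.478 = 1864 → total 3613
15–29: 12200 * 0.962 = 11736
30–44: 5100 * 0.96 = 4896
45+: 3900 * 0.962 + 14800 * 0.697 = 3752 + 10316 = 14068
Giving 3613 / 11736 / 4896 / 14068.
[period 2]
Births: 11736 * 0.343 = 4025 ; 4896 * 0.478 = 2340 → total 6365
15–29: 3613 * 0.962 = 3476
30–44: 11736 * 0.96 = 11267
45+: 4896 * 0.962 + 14068 * 0.697 = 4710 + 9805 = 14515
Giving 6365 / 3476 / 11267 / 14515.
[period 3]
Births: 3476 * 0.343 = 1192 ; 11267 * 0.478 = 5386 → total 6578
15–29: 6365 * 0.962 = 6123
30–44: 3476 * 0.96 = 3337
45+: 11267 * 0.962 + 14515 * 0.697 = 10839 + 10117 = 20956
Giving 6578 / 6123 / 3337 / 20956.
Total: 36000 → 36994; change = 994; percentage change = 2.8%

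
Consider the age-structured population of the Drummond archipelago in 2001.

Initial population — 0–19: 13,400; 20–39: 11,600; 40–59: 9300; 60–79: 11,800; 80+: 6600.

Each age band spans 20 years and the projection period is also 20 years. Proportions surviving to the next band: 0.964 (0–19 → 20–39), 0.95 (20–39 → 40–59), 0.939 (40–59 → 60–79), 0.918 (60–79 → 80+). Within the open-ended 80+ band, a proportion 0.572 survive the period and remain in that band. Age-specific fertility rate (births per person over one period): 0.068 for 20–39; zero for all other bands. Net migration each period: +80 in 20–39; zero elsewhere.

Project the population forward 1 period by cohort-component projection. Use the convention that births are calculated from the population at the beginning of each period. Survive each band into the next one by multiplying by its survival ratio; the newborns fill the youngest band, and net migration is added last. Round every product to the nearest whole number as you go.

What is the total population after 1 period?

(Bands numbered youngest = 1 to oldest = 5.)
Period 1.
Births: 11600 * 0.068 = 789
Band 2: 13400 * 0.964 = 12918
Band 3: 11600 * 0.95 = 11020
Band 4: 9300 * 0.939 = 8733
Band 5: 11800 * 0.918 + 6600 * 0.572 = 10832 + 3775 = 14607
Net migration: Band 2 + 80 → 12998
Giving 789 / 12998 / 11020 / 8733 / 14607.
Total after period 1: 789 + 12998 + 11020 + 8733 + 14607 = 48147

48147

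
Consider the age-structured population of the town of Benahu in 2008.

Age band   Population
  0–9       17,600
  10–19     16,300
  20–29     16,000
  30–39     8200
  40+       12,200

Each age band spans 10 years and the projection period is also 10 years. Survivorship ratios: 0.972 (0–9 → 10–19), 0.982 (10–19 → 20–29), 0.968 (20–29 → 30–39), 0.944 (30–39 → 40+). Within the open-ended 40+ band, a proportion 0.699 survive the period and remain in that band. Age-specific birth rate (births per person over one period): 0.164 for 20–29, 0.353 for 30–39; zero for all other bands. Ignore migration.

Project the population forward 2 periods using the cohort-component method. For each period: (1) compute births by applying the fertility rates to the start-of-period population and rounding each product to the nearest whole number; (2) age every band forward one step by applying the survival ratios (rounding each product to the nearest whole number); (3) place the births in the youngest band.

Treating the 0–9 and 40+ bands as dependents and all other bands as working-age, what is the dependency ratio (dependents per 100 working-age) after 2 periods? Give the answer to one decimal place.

90.5

Numbering the groups 1..5 from youngest to oldest:
Period 1:
Births: 16000 × 0.164 = 2624 ; 8200 × 0.353 = 2895 → total 5519
Group 2: 17600 × 0.972 = 17107
Group 3: 16300 × 0.982 = 16007
Group 4: 16000 × 0.968 = 15488
Group 5: 8200 × 0.944 + 12200 × 0.699 = 7741 + 8528 = 16269
→ [5519, 17107, 16007, 15488, 16269]
Period 2:
Births: 16007 × 0.164 = 2625 ; 15488 × 0.353 = 5467 → total 8092
Group 2: 5519 × 0.972 = 5364
Group 3: 17107 × 0.982 = 16799
Group 4: 16007 × 0.968 = 15495
Group 5: 15488 × 0.944 + 16269 × 0.699 = 14621 + 11372 = 25993
→ [8092, 5364, 16799, 15495, 25993]
Dependents (band 0–9 + band 40+) = 8092 + 25993 = 34085; working-age = 37658; ratio = 34085/37658 × 100 = 90.5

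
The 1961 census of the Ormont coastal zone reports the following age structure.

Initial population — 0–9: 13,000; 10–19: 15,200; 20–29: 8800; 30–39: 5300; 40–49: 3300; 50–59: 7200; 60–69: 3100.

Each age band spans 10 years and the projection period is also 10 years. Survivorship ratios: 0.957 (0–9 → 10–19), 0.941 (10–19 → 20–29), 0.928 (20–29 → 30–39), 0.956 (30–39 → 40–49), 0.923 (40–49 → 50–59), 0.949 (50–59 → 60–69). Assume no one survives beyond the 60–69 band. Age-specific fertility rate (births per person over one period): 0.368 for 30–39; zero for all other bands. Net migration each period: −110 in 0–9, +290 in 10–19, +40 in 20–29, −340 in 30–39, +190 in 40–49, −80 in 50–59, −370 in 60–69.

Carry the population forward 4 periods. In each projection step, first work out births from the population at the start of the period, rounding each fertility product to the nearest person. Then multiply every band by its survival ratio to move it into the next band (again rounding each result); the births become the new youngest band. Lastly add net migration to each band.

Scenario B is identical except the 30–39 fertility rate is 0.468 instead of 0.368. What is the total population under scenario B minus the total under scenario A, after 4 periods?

Call the bands 1 to 7, youngest first.
— Period 1 —
Births: 5300 * 0.368 = 1950
Band 2: 13000 * 0.957 = 12441
Band 3: 15200 * 0.941 = 14303
Band 4: 8800 * 0.928 = 8166
Band 5: 5300 * 0.956 = 5067
Band 6: 3300 * 0.923 = 3046
Band 7: 7200 * 0.949 = 6833
Net migration: Band 1 − 110 → 1840; Band 2 + 290 → 12731; Band 3 + 40 → 14343; Band 4 − 340 → 7826; Band 5 + 190 → 5257; Band 6 − 80 → 2966; Band 7 − 370 → 6463
→ [1840, 12731, 14343, 7826, 5257, 2966, 6463]
— Period 2 —
Births: 7826 * 0.368 = 2880
Band 2: 1840 * 0.957 = 1761
Band 3: 12731 * 0.941 = 11980
Band 4: 14343 * 0.928 = 13310
Band 5: 7826 * 0.956 = 7482
Band 6: 5257 * 0.923 = 4852
Band 7: 2966 * 0.949 = 2815
Net migration: Band 1 − 110 → 2770; Band 2 + 290 → 2051; Band 3 + 40 → 12020; Band 4 − 340 → 12970; Band 5 + 190 → 7672; Band 6 − 80 → 4772; Band 7 − 370 → 2445
→ [2770, 2051, 12020, 12970, 7672, 4772, 2445]
— Period 3 —
Births: 12970 * 0.368 = 4773
Band 2: 2770 * 0.957 = 2651
Band 3: 2051 * 0.941 = 1930
Band 4: 12020 * 0.928 = 11155
Band 5: 12970 * 0.956 = 12399
Band 6: 7672 * 0.923 = 7081
Band 7: 4772 * 0.949 = 4529
Net migration: Band 1 − 110 → 4663; Band 2 + 290 → 2941; Band 3 + 40 → 1970; Band 4 − 340 → 10815; Band 5 + 190 → 12589; Band 6 − 80 → 7001; Band 7 − 370 → 4159
→ [4663, 2941, 1970, 10815, 12589, 7001, 4159]
— Period 4 —
Births: 10815 * 0.368 = 3980
Band 2: 4663 * 0.957 = 4462
Band 3: 2941 * 0.941 = 2767
Band 4: 1970 * 0.928 = 1828
Band 5: 10815 * 0.956 = 10339
Band 6: 12589 * 0.923 = 11620
Band 7: 7001 * 0.949 = 6644
Net migration: Band 1 − 110 → 3870; Band 2 + 290 → 4752; Band 3 + 40 → 2807; Band 4 − 340 → 1488; Band 5 + 190 → 10529; Band 6 − 80 → 11540; Band 7 − 370 → 6274
→ [3870, 4752, 2807, 1488, 10529, 11540, 6274]
Scenario A total after 4 periods: 41260
Scenario B projection —
— Period 1 —
Births: 5300 * 0.468 = 2480
Band 2: 13000 * 0.957 = 12441
Band 3: 15200 * 0.941 = 14303
Band 4: 8800 * 0.928 = 8166
Band 5: 5300 * 0.956 = 5067
Band 6: 3300 * 0.923 = 3046
Band 7: 7200 * 0.949 = 6833
Net migration: Band 1 − 110 → 2370; Band 2 + 290 → 12731; Band 3 + 40 → 14343; Band 4 − 340 → 7826; Band 5 + 190 → 5257; Band 6 − 80 → 2966; Band 7 − 370 → 6463
→ [2370, 12731, 14343, 7826, 5257, 2966, 6463]
— Period 2 —
Births: 7826 * 0.468 = 3663
Band 2: 2370 * 0.957 = 2268
Band 3: 12731 * 0.941 = 11980
Band 4: 14343 * 0.928 = 13310
Band 5: 7826 * 0.956 = 7482
Band 6: 5257 * 0.923 = 4852
Band 7: 2966 * 0.949 = 2815
Net migration: Band 1 − 110 → 3553; Band 2 + 290 → 2558; Band 3 + 40 → 12020; Band 4 − 340 → 12970; Band 5 + 190 → 7672; Band 6 − 80 → 4772; Band 7 − 370 → 2445
→ [3553, 2558, 12020, 12970, 7672, 4772, 2445]
— Period 3 —
Births: 12970 * 0.468 = 6070
Band 2: 3553 * 0.957 = 3400
Band 3: 2558 * 0.941 = 2407
Band 4: 12020 * 0.928 = 11155
Band 5: 12970 * 0.956 = 12399
Band 6: 7672 * 0.923 = 7081
Band 7: 4772 * 0.949 = 4529
Net migration: Band 1 − 110 → 5960; Band 2 + 290 → 3690; Band 3 + 40 → 2447; Band 4 − 340 → 10815; Band 5 + 190 → 12589; Band 6 − 80 → 7001; Band 7 − 370 → 4159
→ [5960, 3690, 2447, 10815, 12589, 7001, 4159]
— Period 4 —
Births: 10815 * 0.468 = 5061
Band 2: 5960 * 0.957 = 5704
Band 3: 3690 * 0.941 = 3472
Band 4: 2447 * 0.928 = 2271
Band 5: 10815 * 0.956 = 10339
Band 6: 12589 * 0.923 = 11620
Band 7: 7001 * 0.949 = 6644
Net migration: Band 1 − 110 → 4951; Band 2 + 290 → 5994; Band 3 + 40 → 3512; Band 4 − 340 → 1931; Band 5 + 190 → 10529; Band 6 − 80 → 11540; Band 7 − 370 → 6274
→ [4951, 5994, 3512, 1931, 10529, 11540, 6274]
Scenario B total after 4 periods: 44731
Difference B − A = 44731 − 41260 = 3471

3471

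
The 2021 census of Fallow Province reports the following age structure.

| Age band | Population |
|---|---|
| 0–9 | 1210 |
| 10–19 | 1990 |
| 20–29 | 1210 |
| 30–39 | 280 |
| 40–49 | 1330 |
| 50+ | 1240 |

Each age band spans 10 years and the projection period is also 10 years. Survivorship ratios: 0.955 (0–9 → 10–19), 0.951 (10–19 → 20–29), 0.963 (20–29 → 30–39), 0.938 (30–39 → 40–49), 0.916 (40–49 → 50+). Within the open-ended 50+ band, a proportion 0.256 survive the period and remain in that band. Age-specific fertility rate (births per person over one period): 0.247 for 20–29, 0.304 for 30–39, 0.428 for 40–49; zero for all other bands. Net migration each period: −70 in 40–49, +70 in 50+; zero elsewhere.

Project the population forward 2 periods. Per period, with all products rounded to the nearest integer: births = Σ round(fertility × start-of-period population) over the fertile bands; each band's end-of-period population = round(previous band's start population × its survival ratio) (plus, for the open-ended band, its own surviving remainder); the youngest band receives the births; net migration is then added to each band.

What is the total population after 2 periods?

Numbering the bands 1..6 from youngest to oldest:
[period 1]
Births: 1210 × 0.247 = 299  |  280 × 0.304 = 85  |  1330 × 0.428 = 569 — total 953
Band 2: 1210 × 0.955 = 1156
Band 3: 1990 × 0.951 = 1892
Band 4: 1210 × 0.963 = 1165
Band 5: 280 × 0.938 = 263
Band 6: 1330 × 0.916 + 1240 × 0.256 = 1218 + 317 = 1535
Net migration: Band 5 − 70 → 193; Band 6 + 70 → 1605
Giving 953 / 1156 / 1892 / 1165 / 193 / 1605.
[period 2]
Births: 1892 × 0.247 = 467  |  1165 × 0.304 = 354  |  193 × 0.428 = 83 — total 904
Band 2: 953 × 0.955 = 910
Band 3: 1156 × 0.951 = 1099
Band 4: 1892 × 0.963 = 1822
Band 5: 1165 × 0.938 = 1093
Band 6: 193 × 0.916 + 1605 × 0.256 = 177 + 411 = 588
Net migration: Band 5 − 70 → 1023; Band 6 + 70 → 658
Giving 904 / 910 / 1099 / 1822 / 1023 / 658.
Total after period 2: 904 + 910 + 1099 + 1822 + 1023 + 658 = 6416

6416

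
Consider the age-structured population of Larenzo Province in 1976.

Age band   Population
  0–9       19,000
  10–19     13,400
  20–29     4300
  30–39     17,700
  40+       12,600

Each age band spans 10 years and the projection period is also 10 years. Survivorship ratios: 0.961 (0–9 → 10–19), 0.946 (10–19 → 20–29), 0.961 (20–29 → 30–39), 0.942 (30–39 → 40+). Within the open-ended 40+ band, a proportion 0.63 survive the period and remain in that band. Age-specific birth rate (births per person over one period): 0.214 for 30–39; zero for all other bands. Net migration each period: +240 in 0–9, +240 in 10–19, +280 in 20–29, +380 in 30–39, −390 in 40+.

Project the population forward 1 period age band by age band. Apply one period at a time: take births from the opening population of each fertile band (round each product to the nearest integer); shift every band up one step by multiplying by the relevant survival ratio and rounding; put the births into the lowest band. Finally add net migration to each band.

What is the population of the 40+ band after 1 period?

24221

Period 1.
Births: 17700 × 0.214 = 3788
10–19: 19000 × 0.961 = 18259
20–29: 13400 × 0.946 = 12676
30–39: 4300 × 0.961 = 4132
40+: 17700 × 0.942 + 12600 × 0.63 = 16673 + 7938 = 24611
Net migration: 0–9 + 240 → 4028; 10–19 + 240 → 18499; 20–29 + 280 → 12956; 30–39 + 380 → 4512; 40+ − 390 → 24221
End of period: [4028, 18499, 12956, 4512, 24221]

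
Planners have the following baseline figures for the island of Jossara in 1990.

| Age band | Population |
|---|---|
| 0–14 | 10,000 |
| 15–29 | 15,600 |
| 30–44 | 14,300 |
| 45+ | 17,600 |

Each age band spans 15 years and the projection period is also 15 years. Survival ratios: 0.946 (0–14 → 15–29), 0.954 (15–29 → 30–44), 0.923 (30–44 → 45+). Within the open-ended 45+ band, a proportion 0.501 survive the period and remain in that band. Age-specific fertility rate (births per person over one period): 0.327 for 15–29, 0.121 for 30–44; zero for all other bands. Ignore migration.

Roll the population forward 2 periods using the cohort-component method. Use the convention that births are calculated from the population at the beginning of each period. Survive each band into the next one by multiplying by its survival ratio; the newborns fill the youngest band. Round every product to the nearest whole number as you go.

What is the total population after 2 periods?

45148

Let band 1 be 0–14 through band 4 = 45+.
After projecting period 1:
Births: 15600 × 0.327 = 5101 ; 14300 × 0.121 = 1730 → 6831
Band 2: 10000 × 0.946 = 9460
Band 3: 15600 × 0.954 = 14882
Band 4: 14300 × 0.923 + 17600 × 0.501 = 13199 + 8818 = 22017
→ [6831, 9460, 14882, 22017]
After projecting period 2:
Births: 9460 × 0.327 = 3093 ; 14882 × 0.121 = 1801 → 4894
Band 2: 6831 × 0.946 = 6462
Band 3: 9460 × 0.954 = 9025
Band 4: 14882 × 0.923 + 22017 × 0.501 = 13736 + 11031 = 24767
→ [4894, 6462, 9025, 24767]
Total after period 2: 4894 + 6462 + 9025 + 24767 = 45148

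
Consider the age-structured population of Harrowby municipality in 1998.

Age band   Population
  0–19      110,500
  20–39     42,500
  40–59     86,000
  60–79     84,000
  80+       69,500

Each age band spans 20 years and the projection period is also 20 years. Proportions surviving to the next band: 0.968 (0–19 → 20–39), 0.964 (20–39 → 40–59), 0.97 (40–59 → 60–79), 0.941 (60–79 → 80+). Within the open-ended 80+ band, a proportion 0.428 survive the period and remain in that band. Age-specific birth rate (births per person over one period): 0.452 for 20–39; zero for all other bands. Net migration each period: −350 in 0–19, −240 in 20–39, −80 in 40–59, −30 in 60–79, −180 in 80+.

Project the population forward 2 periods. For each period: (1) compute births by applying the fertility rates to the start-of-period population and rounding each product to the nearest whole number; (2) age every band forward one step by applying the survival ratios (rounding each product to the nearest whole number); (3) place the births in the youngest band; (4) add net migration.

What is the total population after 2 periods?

333115

Period 1.
Births: 42500 × 0.452 = 19210
20–39: 110500 × 0.968 = 106964
40–59: 42500 × 0.964 = 40970
60–79: 86000 × 0.97 = 83420
80+: 84000 × 0.941 + 69500 × 0.428 = 79044 + 29746 = 108790
Net migration: 0–19 − 350 → 18860; 20–39 − 240 → 106724; 40–59 − 80 → 40890; 60–79 − 30 → 83390; 80+ − 180 → 108610
Population now: 0–19=18860, 20–39=106724, 40–59=40890, 60–79=83390, 80+=108610
Period 2.
Births: 106724 × 0.452 = 48239
20–39: 18860 × 0.968 = 18256
40–59: 106724 × 0.964 = 102882
60–79: 40890 × 0.97 = 39663
80+: 83390 × 0.941 + 108610 × 0.428 = 78470 + 46485 = 124955
Net migration: 0–19 − 350 → 47889; 20–39 − 240 → 18016; 40–59 − 80 → 102802; 60–79 − 30 → 39633; 80+ − 180 → 124775
Population now: 0–19=47889, 20–39=18016, 40–59=102802, 60–79=39633, 80+=124775
Total after period 2: 47889 + 18016 + 102802 + 39633 + 124775 = 333115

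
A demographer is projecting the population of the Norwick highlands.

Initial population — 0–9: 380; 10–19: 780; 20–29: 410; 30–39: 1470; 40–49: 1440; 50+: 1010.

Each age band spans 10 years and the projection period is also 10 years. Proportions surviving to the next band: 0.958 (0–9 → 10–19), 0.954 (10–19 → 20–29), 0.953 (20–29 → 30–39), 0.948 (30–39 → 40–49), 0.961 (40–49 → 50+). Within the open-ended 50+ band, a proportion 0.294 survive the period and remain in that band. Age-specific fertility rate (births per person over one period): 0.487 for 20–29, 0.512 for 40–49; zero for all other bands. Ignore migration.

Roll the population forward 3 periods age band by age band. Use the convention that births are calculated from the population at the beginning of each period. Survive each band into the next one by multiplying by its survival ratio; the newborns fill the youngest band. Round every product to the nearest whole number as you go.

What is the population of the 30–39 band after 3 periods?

Let band 1 be 0–9 through band 6 = 50+.
— Period 1 —
Births: 410 × 0.487 = 200, 1440 × 0.512 = 737 — total 937
Band 2: 380 × 0.958 = 364
Band 3: 780 × 0.954 = 744
Band 4: 410 × 0.953 = 391
Band 5: 1470 × 0.948 = 1394
Band 6: 1440 × 0.961 + 1010 × 0.294 = 1384 + 297 = 1681
End of period: [937, 364, 744, 391, 1394, 1681]
— Period 2 —
Births: 744 × 0.487 = 362, 1394 × 0.512 = 714 — total 1076
Band 2: 937 × 0.958 = 898
Band 3: 364 × 0.954 = 347
Band 4: 744 × 0.953 = 709
Band 5: 391 × 0.948 = 371
Band 6: 1394 × 0.961 + 1681 × 0.294 = 1340 + 494 = 1834
End of period: [1076, 898, 347, 709, 371, 1834]
— Period 3 —
Births: 347 × 0.487 = 169, 371 × 0.512 = 190 — total 359
Band 2: 1076 × 0.958 = 1031
Band 3: 898 × 0.954 = 857
Band 4: 347 × 0.953 = 331
Band 5: 709 × 0.948 = 672
Band 6: 371 × 0.961 + 1834 × 0.294 = 357 + 539 = 896
End of period: [359, 1031, 857, 331, 672, 896]

331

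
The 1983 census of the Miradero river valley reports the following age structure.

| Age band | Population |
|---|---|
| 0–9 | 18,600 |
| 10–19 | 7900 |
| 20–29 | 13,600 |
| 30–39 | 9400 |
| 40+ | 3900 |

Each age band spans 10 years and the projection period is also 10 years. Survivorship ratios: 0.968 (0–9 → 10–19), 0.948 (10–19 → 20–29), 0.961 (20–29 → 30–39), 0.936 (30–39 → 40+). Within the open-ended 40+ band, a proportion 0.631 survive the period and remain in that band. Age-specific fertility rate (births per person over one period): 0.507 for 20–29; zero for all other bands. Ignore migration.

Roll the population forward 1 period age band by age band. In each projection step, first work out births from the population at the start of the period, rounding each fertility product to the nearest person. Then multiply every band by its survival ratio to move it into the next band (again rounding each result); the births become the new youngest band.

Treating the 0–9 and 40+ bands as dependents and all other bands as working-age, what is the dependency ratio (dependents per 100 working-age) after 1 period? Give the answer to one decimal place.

47.1

Numbering the groups 1..5 from youngest to oldest:
Period 1.
Births: 13600 * 0.507 = 6895
Group 2: 18600 * 0.968 = 18005
Group 3: 7900 * 0.948 = 7489
Group 4: 13600 * 0.961 = 13070
Group 5: 9400 * 0.936 + 3900 * 0.631 = 8798 + 2461 = 11259
End of period: [6895, 18005, 7489, 13070, 11259]
Dependents (band 0–9 + band 40+) = 6895 + 11259 = 18154; working-age = 38564; ratio = 18154/38564 × 100 = 47.1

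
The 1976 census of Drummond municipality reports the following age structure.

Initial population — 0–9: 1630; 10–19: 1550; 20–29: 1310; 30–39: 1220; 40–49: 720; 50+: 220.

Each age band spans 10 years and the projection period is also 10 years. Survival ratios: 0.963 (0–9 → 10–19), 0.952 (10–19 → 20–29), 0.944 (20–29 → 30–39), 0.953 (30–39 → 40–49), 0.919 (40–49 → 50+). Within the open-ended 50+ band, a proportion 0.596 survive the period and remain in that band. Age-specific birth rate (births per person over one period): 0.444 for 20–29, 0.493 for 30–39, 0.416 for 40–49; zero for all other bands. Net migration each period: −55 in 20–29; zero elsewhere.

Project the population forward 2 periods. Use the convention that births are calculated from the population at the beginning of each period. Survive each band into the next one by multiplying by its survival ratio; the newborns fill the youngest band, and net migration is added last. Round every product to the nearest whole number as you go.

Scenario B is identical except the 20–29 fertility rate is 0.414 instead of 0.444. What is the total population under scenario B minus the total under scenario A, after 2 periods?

-81

Period 1.
Births: 1310 × 0.444 = 582  |  1220 × 0.493 = 601  |  720 × 0.416 = 300 → total 1483
10–19: 1630 × 0.963 = 1570
20–29: 1550 × 0.952 = 1476
30–39: 1310 × 0.944 = 1237
40–49: 1220 × 0.953 = 1163
50+: 720 × 0.919 + 220 × 0.596 = 662 + 131 = 793
Net migration: 20–29 − 55 → 1421
Population now: 0–9=1483, 10–19=1570, 20–29=1421, 30–39=1237, 40–49=1163, 50+=793
Period 2.
Births: 1421 × 0.444 = 631  |  1237 × 0.493 = 610  |  1163 × 0.416 = 484 → total 1725
10–19: 1483 × 0.963 = 1428
20–29: 1570 × 0.952 = 1495
30–39: 1421 × 0.944 = 1341
40–49: 1237 × 0.953 = 1179
50+: 1163 × 0.919 + 793 × 0.596 = 1069 + 473 = 1542
Net migration: 20–29 − 55 → 1440
Population now: 0–9=1725, 10–19=1428, 20–29=1440, 30–39=1341, 40–49=1179, 50+=1542
Scenario A total after 2 periods: 8655
Scenario B projection —
Period 1.
Births: 1310 × 0.414 = 542  |  1220 × 0.493 = 601  |  720 × 0.416 = 300 → total 1443
10–19: 1630 × 0.963 = 1570
20–29: 1550 × 0.952 = 1476
30–39: 1310 × 0.944 = 1237
40–49: 1220 × 0.953 = 1163
50+: 720 × 0.919 + 220 × 0.596 = 662 + 131 = 793
Net migration: 20–29 − 55 → 1421
Population now: 0–9=1443, 10–19=1570, 20–29=1421, 30–39=1237, 40–49=1163, 50+=793
Period 2.
Births: 1421 × 0.414 = 588  |  1237 × 0.493 = 610  |  1163 × 0.416 = 484 → total 1682
10–19: 1443 × 0.963 = 1390
20–29: 1570 × 0.952 = 1495
30–39: 1421 × 0.944 = 1341
40–49: 1237 × 0.953 = 1179
50+: 1163 × 0.919 + 793 × 0.596 = 1069 + 473 = 1542
Net migration: 20–29 − 55 → 1440
Population now: 0–9=1682, 10–19=1390, 20–29=1440, 30–39=1341, 40–49=1179, 50+=1542
Scenario B total after 2 periods: 8574
Difference B − A = 8574 − 8655 = -81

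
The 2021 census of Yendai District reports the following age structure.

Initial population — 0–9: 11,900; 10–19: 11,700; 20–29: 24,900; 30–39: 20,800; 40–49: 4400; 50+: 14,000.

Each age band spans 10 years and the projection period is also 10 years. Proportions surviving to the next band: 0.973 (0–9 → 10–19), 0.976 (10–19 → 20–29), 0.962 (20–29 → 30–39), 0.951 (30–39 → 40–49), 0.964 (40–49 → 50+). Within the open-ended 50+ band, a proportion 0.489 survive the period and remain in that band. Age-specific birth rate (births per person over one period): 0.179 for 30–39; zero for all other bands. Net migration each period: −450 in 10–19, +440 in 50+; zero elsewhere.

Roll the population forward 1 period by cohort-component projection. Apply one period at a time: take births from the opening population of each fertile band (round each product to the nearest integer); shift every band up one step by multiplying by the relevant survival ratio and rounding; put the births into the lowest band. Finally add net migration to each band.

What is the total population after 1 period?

81534

Call the groups 1 to 6, youngest first.
Period 1:
Births: 20800 × 0.179 = 3723
Group 2: 11900 × 0.973 = 11579
Group 3: 11700 × 0.976 = 11419
Group 4: 24900 × 0.962 = 23954
Group 5: 20800 × 0.951 = 19781
Group 6: 4400 × 0.964 + 14000 × 0.489 = 4242 + 6846 = 11088
Net migration: Group 2 − 450 → 11129; Group 6 + 440 → 11528
→ [3723, 11129, 11419, 23954, 19781, 11528]
Total after period 1: 3723 + 11129 + 11419 + 23954 + 19781 + 11528 = 81534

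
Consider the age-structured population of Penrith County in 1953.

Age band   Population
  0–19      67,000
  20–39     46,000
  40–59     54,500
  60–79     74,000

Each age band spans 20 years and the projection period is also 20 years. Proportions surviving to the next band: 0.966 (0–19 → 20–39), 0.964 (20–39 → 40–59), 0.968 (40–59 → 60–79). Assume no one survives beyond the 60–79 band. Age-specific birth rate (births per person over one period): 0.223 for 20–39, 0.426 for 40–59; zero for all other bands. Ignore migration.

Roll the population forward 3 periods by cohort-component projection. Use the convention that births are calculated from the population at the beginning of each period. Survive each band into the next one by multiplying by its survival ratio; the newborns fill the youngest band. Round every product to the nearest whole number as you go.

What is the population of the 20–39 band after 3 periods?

32191

Let group 1 be 0–19 through group 4 = 60–79.
Period 1:
Births: 46000 × 0.223 = 10258  |  54500 × 0.426 = 23217 ⇒ total 33475
Group 2: 67000 × 0.966 = 64722
Group 3: 46000 × 0.964 = 44344
Group 4: 54500 × 0.968 = 52756
End of period: [33475, 64722, 44344, 52756]
Period 2:
Births: 64722 × 0.223 = 14433  |  44344 × 0.426 = 18891 ⇒ total 33324
Group 2: 33475 × 0.966 = 32337
Group 3: 64722 × 0.964 = 62392
Group 4: 44344 × 0.968 = 42925
End of period: [33324, 32337, 62392, 42925]
Period 3:
Births: 32337 × 0.223 = 7211  |  62392 × 0.426 = 26579 ⇒ total 33790
Group 2: 33324 × 0.966 = 32191
Group 3: 32337 × 0.964 = 31173
Group 4: 62392 × 0.968 = 60395
End of period: [33790, 32191, 31173, 60395]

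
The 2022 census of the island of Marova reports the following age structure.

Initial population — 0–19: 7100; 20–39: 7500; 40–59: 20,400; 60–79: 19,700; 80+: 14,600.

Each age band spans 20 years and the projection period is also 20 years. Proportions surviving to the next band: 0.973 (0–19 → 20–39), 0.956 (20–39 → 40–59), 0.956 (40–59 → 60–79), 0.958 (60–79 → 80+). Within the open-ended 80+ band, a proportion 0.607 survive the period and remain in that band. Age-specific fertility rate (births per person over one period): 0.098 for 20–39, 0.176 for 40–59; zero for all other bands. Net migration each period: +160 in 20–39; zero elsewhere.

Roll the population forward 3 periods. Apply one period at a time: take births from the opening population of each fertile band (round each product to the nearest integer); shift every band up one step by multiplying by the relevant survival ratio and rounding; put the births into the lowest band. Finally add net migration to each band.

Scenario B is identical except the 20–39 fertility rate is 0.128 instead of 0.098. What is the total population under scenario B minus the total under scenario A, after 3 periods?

[period 1]
Births: 7500 × 0.098 = 735  |  20400 × 0.176 = 3590 — total 4325
20–39: 7100 × 0.973 = 6908
40–59: 7500 × 0.956 = 7170
60–79: 20400 × 0.956 = 19502
80+: 19700 × 0.958 + 14600 × 0.607 = 18873 + 8862 = 27735
Net migration: 20–39 + 160 → 7068
End of period: [4325, 7068, 7170, 19502, 27735]
[period 2]
Births: 7068 × 0.098 = 693  |  7170 × 0.176 = 1262 — total 1955
20–39: 4325 × 0.973 = 4208
40–59: 7068 × 0.956 = 6757
60–79: 7170 × 0.956 = 6855
80+: 19502 × 0.958 + 27735 × 0.607 = 18683 + 16835 = 35518
Net migration: 20–39 + 160 → 4368
End of period: [1955, 4368, 6757, 6855, 35518]
[period 3]
Births: 4368 × 0.098 = 428  |  6757 × 0.176 = 1189 — total 1617
20–39: 1955 × 0.973 = 1902
40–59: 4368 × 0.956 = 4176
60–79: 6757 × 0.956 = 6460
80+: 6855 × 0.958 + 35518 × 0.607 = 6567 + 21559 = 28126
Net migration: 20–39 + 160 → 2062
End of period: [1617, 2062, 4176, 6460, 28126]
Scenario A total after 3 periods: 42441
Scenario B projection —
[period 1]
Births: 7500 × 0.128 = 960  |  20400 × 0.176 = 3590 — total 4550
20–39: 7100 × 0.973 = 6908
40–59: 7500 × 0.956 = 7170
60–79: 20400 × 0.956 = 19502
80+: 19700 × 0.958 + 14600 × 0.607 = 18873 + 8862 = 27735
Net migration: 20–39 + 160 → 7068
End of period: [4550, 7068, 7170, 19502, 27735]
[period 2]
Births: 7068 × 0.128 = 905  |  7170 × 0.176 = 1262 — total 2167
20–39: 4550 × 0.973 = 4427
40–59: 7068 × 0.956 = 6757
60–79: 7170 × 0.956 = 6855
80+: 19502 × 0.958 + 27735 × 0.607 = 18683 + 16835 = 35518
Net migration: 20–39 + 160 → 4587
End of period: [2167, 4587, 6757, 6855, 35518]
[period 3]
Births: 4587 × 0.128 = 587  |  6757 × 0.176 = 1189 — total 1776
20–39: 2167 × 0.973 = 2108
40–59: 4587 × 0.956 = 4385
60–79: 6757 × 0.956 = 6460
80+: 6855 × 0.958 + 35518 × 0.607 = 6567 + 21559 = 28126
Net migration: 20–39 + 160 → 2268
End of period: [1776, 2268, 4385, 6460, 28126]
Scenario B total after 3 periods: 43015
Difference B − A = 43015 − 42441 = 574

574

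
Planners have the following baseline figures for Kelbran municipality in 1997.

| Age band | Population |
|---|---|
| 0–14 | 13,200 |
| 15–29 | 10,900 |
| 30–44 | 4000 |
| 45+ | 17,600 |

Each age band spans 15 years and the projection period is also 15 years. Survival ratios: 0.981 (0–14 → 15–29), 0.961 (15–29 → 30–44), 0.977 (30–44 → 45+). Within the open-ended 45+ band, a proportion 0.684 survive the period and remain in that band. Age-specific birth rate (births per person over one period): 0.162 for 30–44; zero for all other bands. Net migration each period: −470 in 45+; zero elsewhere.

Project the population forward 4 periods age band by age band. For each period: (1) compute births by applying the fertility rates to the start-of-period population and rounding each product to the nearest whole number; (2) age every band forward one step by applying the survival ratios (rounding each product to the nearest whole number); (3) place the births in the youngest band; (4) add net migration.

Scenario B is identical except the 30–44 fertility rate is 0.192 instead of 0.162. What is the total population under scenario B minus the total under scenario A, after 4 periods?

812

After projecting period 1:
Births: 4000 * 0.162 = 648
15–29: 13200 * 0.981 = 12949
30–44: 10900 * 0.961 = 10475
45+: 4000 * 0.977 + 17600 * 0.684 = 3908 + 12038 = 15946
Net migration: 45+ − 470 → 15476
Giving 648 / 12949 / 10475 / 15476.
After projecting period 2:
Births: 10475 * 0.162 = 1697
15–29: 648 * 0.981 = 636
30–44: 12949 * 0.961 = 12444
45+: 10475 * 0.977 + 15476 * 0.684 = 10234 + 10586 = 20820
Net migration: 45+ − 470 → 20350
Giving 1697 / 636 / 12444 / 20350.
After projecting period 3:
Births: 12444 * 0.162 = 2016
15–29: 1697 * 0.981 = 1665
30–44: 636 * 0.961 = 611
45+: 12444 * 0.977 + 20350 * 0.684 = 12158 + 13919 = 26077
Net migration: 45+ − 470 → 25607
Giving 2016 / 1665 / 611 / 25607.
After projecting period 4:
Births: 611 * 0.162 = 99
15–29: 2016 * 0.981 = 1978
30–44: 1665 * 0.961 = 1600
45+: 611 * 0.977 + 25607 * 0.684 = 597 + 17515 = 18112
Net migration: 45+ − 470 → 17642
Giving 99 / 1978 / 1600 / 17642.
Scenario A total after 4 periods: 21319
Scenario B projection —
After projecting period 1:
Births: 4000 * 0.192 = 768
15–29: 13200 * 0.981 = 12949
30–44: 10900 * 0.961 = 10475
45+: 4000 * 0.977 + 17600 * 0.684 = 3908 + 12038 = 15946
Net migration: 45+ − 470 → 15476
Giving 768 / 12949 / 10475 / 15476.
After projecting period 2:
Births: 10475 * 0.192 = 2011
15–29: 768 * 0.981 = 753
30–44: 12949 * 0.961 = 12444
45+: 10475 * 0.977 + 15476 * 0.684 = 10234 + 10586 = 20820
Net migration: 45+ − 470 → 20350
Giving 2011 / 753 / 12444 / 20350.
After projecting period 3:
Births: 12444 * 0.192 = 2389
15–29: 2011 * 0.981 = 1973
30–44: 753 * 0.961 = 724
45+: 12444 * 0.977 + 20350 * 0.684 = 12158 + 13919 = 26077
Net migration: 45+ − 470 → 25607
Giving 2389 / 1973 / 724 / 25607.
After projecting period 4:
Births: 724 * 0.192 = 139
15–29: 2389 * 0.981 = 2344
30–44: 1973 * 0.961 = 1896
45+: 724 * 0.977 + 25607 * 0.684 = 707 + 17515 = 18222
Net migration: 45+ − 470 → 17752
Giving 139 / 2344 / 1896 / 17752.
Scenario B total after 4 periods: 22131
Difference B − A = 22131 − 21319 = 812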